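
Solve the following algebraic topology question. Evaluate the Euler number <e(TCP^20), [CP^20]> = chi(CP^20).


For any closed oriented manifold, <e(TM),[M]> = chi(M).
chi(CP^20) = 20+1 = 21

21


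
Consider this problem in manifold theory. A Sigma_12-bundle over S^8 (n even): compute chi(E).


chi(S^8) = 2 (n even), chi(Sigma_12) = 2 - 2*12 = -22.
chi(E) = 2 * (-22) = -44

-44


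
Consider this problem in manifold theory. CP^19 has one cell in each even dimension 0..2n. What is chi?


CP^19 has one cell in each even dimension 0, 2, ..., 2*19 (19+1 cells total).
All cells are even-dimensional, so chi = number of cells.
chi = 19 + 1 = 20

20


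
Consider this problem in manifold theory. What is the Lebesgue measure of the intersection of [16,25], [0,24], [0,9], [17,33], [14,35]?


Intersection = [max(a_i), min(b_i)] = [17, 9].
Since 17 > 9, the intersection is empty.
Length = 0

0


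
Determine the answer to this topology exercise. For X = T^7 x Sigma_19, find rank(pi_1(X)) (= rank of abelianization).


pi_1(A x B) = pi_1(A) x pi_1(B); rank of abelianization = b_1.
b_1(T^7) = 7, b_1(Sigma_19) = 2*19 = 38.
b_1(product) = 7 + 38 = 45

45


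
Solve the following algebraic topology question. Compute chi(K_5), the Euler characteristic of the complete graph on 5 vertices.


K_5: V = 5, E = C(5,2) = 10.
chi = V - E = 5 - 10 = -5

-5


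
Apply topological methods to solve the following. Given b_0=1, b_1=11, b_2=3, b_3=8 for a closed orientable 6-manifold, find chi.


By Poincare duality b_k = b_{6-k}, so full Betti numbers: b_0=1, b_1=11, b_2=3, b_3=8, b_4=3, b_5=11, b_6=1.
chi = sum (-1)^k b_k = -22

-22


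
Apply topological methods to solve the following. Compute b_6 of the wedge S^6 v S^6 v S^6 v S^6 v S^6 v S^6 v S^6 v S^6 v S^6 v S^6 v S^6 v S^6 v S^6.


For a wedge of spheres, H_k (k>0) is free on one generator per sphere of dimension k.
Spheres of dimension 6: count = 13.
b_6 = 13

13


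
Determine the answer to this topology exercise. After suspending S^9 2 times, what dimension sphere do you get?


Each suspension raises dimension by 1: Sigma S^n = S^{n+1}.
Sigma^2 S^9 = S^{9+2} = S^11

11


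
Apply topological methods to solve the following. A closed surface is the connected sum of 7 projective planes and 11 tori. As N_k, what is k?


Since a >= 1, the sum is non-orientable; each T^2 can be replaced by RP^2 # RP^2 (since T^2#RP^2 = 3RP^2).
Total crosscaps k = 7 + 2*11 = 29.
Check via chi: chi = 7*1 + 11*0 - (7+11-1)*2 = -27 = 2 - k = -27. Consistent.

29


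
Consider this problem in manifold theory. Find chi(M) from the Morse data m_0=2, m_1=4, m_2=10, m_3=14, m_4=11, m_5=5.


Morse theory: chi(M) = sum_k (-1)^k m_k where m_k = #(index-k critical points).
= (2) + (-4) + (10) + (-14) + (11) + (-5) = 0

0


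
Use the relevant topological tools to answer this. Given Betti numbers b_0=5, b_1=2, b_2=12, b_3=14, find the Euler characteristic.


chi = sum_k (-1)^k b_k.
= (5) + (-2) + (12) + (-14)
= 1

1


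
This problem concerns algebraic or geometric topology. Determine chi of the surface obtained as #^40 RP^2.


For a non-orientable closed surface with k crosscaps: chi = 2 - k.
Here k = 40.
chi = 2 - 40 = -38

-38


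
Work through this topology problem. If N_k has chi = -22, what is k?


chi = 2 - k for closed non-orientable surfaces with k crosscaps.
-22 = 2 - k
k = 2 - (-22) = 24

24


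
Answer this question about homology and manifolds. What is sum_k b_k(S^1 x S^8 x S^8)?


Total Betti number is multiplicative under products.
Each S^d (d>=1) has total Betti number 2.
There are 3 sphere factors.
Total = 2^3 = 8

8


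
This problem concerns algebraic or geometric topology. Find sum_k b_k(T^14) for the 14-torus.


b_k(T^14) = C(14,k), so the sum over k is sum_k C(14,k) = 2^14.
Total = 2^14 = 16384

16384


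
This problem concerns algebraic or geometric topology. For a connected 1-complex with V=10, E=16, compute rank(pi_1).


For a connected graph: rank(pi_1) = b_1 = E - V + 1 = 1 - chi.
chi = V - E = 10 - 16 = -6.
rank = 1 - (-6) = 16 - 10 + 1 = 7

7


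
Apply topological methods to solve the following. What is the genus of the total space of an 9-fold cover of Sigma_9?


For an n-sheeted cover: chi(E) = n * chi(B).
chi(Sigma_9) = 2 - 2*9 = -16.
chi(E) = 9 * (-16) = -144.
genus(E) = (2 - chi(E))/2 = (2 - (-144))/2 = 146/2 = 73

73


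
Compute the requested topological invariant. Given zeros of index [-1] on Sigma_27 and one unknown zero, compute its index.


Poincare-Hopf: sum of indices = chi(M).
chi(Sigma_27) = 2 - 2*27 = -52.
Sum of known indices = -1.
x = chi - (sum known) = -52 - (-1) = -51

-51


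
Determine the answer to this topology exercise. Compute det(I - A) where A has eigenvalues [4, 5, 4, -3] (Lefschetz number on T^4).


For a torus self-map: L(f) = det(I - A) where A acts on H_1.
L(f) = (1-4) * (1-5) * (1-4) * (1--3) = -3 * -4 * -3 * 4 = -144

-144


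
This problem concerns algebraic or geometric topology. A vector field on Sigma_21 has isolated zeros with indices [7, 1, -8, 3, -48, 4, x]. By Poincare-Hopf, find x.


Poincare-Hopf: sum of indices = chi(M).
chi(Sigma_21) = 2 - 2*21 = -40.
Sum of known indices = -41.
x = chi - (sum known) = -40 - (-41) = 1

1


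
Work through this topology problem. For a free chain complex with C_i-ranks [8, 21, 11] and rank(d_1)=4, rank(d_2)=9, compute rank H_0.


rank H_k = rank(ker d_k) - rank(im d_{k+1}).
rank(ker d_0) = rank(C_0) - rank(d_0) = 8 - 0 = 8.
rank(im d_{0+1}) = 4.
rank H_0 = 8 - 4 = 4

4


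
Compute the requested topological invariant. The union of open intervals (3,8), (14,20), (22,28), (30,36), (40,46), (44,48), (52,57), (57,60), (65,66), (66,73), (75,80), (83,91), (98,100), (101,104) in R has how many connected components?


Sort and merge overlapping open intervals.
Merged: (3,8), (14,20), (22,28), (30,36), (40,48), (52,57), (57,60), (65,66), (66,73), (75,80), (83,91), (98,100), (101,104).
Number of components = 13

13


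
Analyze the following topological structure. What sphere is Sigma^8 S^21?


Each suspension raises dimension by 1: Sigma S^n = S^{n+1}.
Sigma^8 S^21 = S^{21+8} = S^29

29


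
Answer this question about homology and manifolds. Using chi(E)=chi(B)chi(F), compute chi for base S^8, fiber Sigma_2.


chi(S^8) = 2 (n even), chi(Sigma_2) = 2 - 2*2 = -2.
chi(E) = 2 * (-2) = -4

-4


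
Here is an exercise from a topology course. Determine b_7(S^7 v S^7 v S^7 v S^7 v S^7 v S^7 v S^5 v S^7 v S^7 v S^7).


For a wedge of spheres, H_k (k>0) is free on one generator per sphere of dimension k.
Spheres of dimension 7: count = 9.
b_7 = 9

9


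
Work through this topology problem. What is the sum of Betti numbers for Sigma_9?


For Sigma_9: b_0 = 1, b_1 = 2g = 18, b_2 = 1.
Total = 1 + 18 + 1 = 20

20


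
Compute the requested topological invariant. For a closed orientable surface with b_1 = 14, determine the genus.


For a closed orientable surface: b_1 = 2g.
14 = 2g
g = 14 / 2 = 7

7


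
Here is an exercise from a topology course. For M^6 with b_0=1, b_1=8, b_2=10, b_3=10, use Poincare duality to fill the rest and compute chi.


By Poincare duality b_k = b_{6-k}, so full Betti numbers: b_0=1, b_1=8, b_2=10, b_3=10, b_4=10, b_5=8, b_6=1.
chi = sum (-1)^k b_k = -4

-4


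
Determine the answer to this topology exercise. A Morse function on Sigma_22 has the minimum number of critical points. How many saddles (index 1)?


A perfect Morse function has m_k = b_k.
For Sigma_22: b_0=1, b_1=2g=44, b_2=1.
Saddles m_1 = 2g = 44

44


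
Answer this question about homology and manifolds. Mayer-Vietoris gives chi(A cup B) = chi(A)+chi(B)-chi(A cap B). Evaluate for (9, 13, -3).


chi(A cup B) = chi(A) + chi(B) - chi(A cap B)
= 9 + (13) - (-3)
= 25

25


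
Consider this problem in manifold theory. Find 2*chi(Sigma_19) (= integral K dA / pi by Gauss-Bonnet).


Gauss-Bonnet: integral K dA = 2*pi*chi(M).
chi(Sigma_19) = 2 - 2*19 = -36.
(integral K dA)/pi = 2*chi = 2*(-36) = -72

-72


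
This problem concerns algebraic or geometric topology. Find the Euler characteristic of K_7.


K_7: V = 7, E = C(7,2) = 21.
chi = V - E = 7 - 21 = -14

-14


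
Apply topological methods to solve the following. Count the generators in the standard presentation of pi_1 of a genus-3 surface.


Standard presentation: pi_1(Sigma_g) = <a_1,b_1,...,a_g,b_g | [a_1,b_1]...[a_g,b_g] = 1>.
Number of generators = 2g = 2*3 = 6

6


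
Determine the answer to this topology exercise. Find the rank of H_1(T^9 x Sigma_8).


pi_1(A x B) = pi_1(A) x pi_1(B); rank of abelianization = b_1.
b_1(T^9) = 9, b_1(Sigma_8) = 2*8 = 16.
b_1(product) = 9 + 16 = 25

25


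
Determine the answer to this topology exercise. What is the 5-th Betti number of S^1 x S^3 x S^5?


Each S^d has Poincare polynomial 1 + t^d.
The product S^1 x S^3 x S^5 has Poincare polynomial prod(1+t^d_i).
Expanding: b_0=1, b_1=1, b_3=1, b_4=1, b_5=1, b_6=1, b_8=1, b_9=1.
b_5 = 1

1


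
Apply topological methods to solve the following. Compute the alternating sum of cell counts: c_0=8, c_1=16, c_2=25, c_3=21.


chi = sum_k (-1)^k c_k.
= (-1)^0*8 + (-1)^1*16 + (-1)^2*25 + (-1)^3*21
= (8) + (-16) + (25) + (-21)
= -4

-4


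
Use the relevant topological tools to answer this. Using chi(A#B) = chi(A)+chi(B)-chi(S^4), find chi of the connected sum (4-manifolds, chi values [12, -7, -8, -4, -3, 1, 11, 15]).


For n-manifolds: chi(A#B) = chi(A) + chi(B) - chi(S^4).
chi(S^4) = 1 + (-1)^4 = 2.
chi(#) = (sum chi_i) - (8-1)*chi(S^4) = 17 - 7*2 = 3

3


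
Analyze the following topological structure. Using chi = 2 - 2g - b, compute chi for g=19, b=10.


For a compact orientable surface with genus g and b boundary components: chi = 2 - 2g - b.
chi = 2 - 2*19 - 10 = 2 - 38 - 10 = -46

-46


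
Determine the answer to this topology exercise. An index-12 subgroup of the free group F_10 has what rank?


Nielsen-Schreier: an index-n subgroup of F_r is free of rank 1 + n(r-1).
Equivalently: chi(cover) = n*chi(base); chi(vee_r S^1) = 1 - 10 = -9.
chi(E) = 12*(-9) = -108; rank = 1 - chi(E) = 1 - (-108) = 109.
rank = 1 + 12*(10-1) = 1 + 108 = 109

109


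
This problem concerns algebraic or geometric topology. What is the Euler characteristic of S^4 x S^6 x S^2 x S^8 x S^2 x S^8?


chi is multiplicative: chi(X x Y) = chi(X) chi(Y).
Each even-dim sphere has chi = 2. There are 6 factors.
chi = 2^6 = 64

64


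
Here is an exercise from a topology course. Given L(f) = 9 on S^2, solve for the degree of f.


L(f) = 1 + (-1)^2 deg(f) on S^2.
9 = 1 + (-1)^2 * deg(f)
(-1)^2 * deg(f) = 8
deg(f) = 8

8


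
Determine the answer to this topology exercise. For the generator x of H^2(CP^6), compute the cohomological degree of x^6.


|x| = 2 in H^*(CP^n).
|x^6| = 6 * |x| = 6 * 2 = 12

12


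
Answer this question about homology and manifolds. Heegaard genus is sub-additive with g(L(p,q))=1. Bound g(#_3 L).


Heegaard genus satisfies g(A#B) <= g(A) + g(B).
Each lens space has g = 1.
Upper bound: 3 * 1 = 3

3


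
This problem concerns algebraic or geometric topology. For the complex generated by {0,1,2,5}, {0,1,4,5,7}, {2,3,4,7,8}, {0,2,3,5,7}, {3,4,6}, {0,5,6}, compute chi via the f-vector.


Enumerate all faces; f-vector: f_0=9, f_1=28, f_2=32, f_3=16, f_4=3.
chi = sum (-1)^k f_k = 0

0


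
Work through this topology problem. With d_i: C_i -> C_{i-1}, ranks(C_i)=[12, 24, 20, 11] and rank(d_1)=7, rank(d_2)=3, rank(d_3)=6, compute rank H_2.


rank H_k = rank(ker d_k) - rank(im d_{k+1}).
rank(ker d_2) = rank(C_2) - rank(d_2) = 20 - 3 = 17.
rank(im d_{2+1}) = 6.
rank H_2 = 17 - 6 = 11

11


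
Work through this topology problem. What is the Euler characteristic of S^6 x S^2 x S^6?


chi is multiplicative: chi(X x Y) = chi(X) chi(Y).
Each even-dim sphere has chi = 2. There are 3 factors.
chi = 2^3 = 8

8


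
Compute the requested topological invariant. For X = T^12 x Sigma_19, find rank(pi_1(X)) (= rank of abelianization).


pi_1(A x B) = pi_1(A) x pi_1(B); rank of abelianization = b_1.
b_1(T^12) = 12, b_1(Sigma_19) = 2*19 = 38.
b_1(product) = 12 + 38 = 50

50


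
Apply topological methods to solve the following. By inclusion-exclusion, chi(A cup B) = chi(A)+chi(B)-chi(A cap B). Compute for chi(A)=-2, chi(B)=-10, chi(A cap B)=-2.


chi(A cup B) = chi(A) + chi(B) - chi(A cap B)
= -2 + (-10) - (-2)
= -10

-10


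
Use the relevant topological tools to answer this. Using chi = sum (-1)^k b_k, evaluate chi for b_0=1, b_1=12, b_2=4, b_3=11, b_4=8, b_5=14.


chi = sum_k (-1)^k b_k.
= (1) + (-12) + (4) + (-11) + (8) + (-14)
= -24

-24


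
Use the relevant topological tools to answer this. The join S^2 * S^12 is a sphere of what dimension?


Join of spheres: S^m * S^n = S^{m+n+1}.
dim = 2 + 12 + 1 = 15

15


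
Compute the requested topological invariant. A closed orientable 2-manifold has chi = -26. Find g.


chi = 2 - 2g for closed orientable surfaces.
-26 = 2 - 2g
2g = 2 - (-26) = 28
g = 14

14


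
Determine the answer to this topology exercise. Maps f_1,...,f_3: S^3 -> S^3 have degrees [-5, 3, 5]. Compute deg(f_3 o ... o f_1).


Degree is multiplicative: deg(composition) = product of degrees.
= (-5) * (3) * (5) = -75

-75


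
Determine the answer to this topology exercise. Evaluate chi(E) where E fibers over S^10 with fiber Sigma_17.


chi(S^10) = 2 (n even), chi(Sigma_17) = 2 - 2*17 = -32.
chi(E) = 2 * (-32) = -64

-64


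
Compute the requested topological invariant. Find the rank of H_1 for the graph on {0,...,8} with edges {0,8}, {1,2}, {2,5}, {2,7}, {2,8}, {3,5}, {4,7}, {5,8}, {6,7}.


b_1 = E - V + (number of components).
E = 9, V = 9, components = 1.
b_1 = 9 - 9 + 1 = 1

1


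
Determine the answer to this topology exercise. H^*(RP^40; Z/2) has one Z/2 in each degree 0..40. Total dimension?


H^k(RP^40; Z/2) = Z/2 for each 0 <= k <= 40.
Total dimension = 40 + 1 = 41

41


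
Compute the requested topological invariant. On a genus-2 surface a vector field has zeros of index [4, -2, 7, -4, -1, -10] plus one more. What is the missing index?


Poincare-Hopf: sum of indices = chi(M).
chi(Sigma_2) = 2 - 2*2 = -2.
Sum of known indices = -6.
x = chi - (sum known) = -2 - (-6) = 4

4


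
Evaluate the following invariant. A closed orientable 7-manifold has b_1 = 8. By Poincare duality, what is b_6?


Poincare duality for closed orientable n-manifolds: b_k = b_{n-k}.
Here n = 7, so b_6 = b_1 = 8

8


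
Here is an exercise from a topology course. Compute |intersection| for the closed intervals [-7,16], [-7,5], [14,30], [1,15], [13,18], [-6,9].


Intersection = [max(a_i), min(b_i)] = [14, 5].
Since 14 > 5, the intersection is empty.
Length = 0

0


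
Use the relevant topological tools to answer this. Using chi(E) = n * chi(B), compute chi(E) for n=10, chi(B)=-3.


For a finite covering: chi(E) = (number of sheets) * chi(B).
chi(E) = 10 * (-3) = -30

-30


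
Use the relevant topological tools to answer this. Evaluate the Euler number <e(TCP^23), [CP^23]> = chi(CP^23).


For any closed oriented manifold, <e(TM),[M]> = chi(M).
chi(CP^23) = 23+1 = 24

24


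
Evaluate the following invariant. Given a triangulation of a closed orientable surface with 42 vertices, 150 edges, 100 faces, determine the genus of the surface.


chi = V - E + F = 42 - 150 + 100 = -8
For orientable closed surface: chi = 2 - 2g, so g = (2 - chi)/2.
g = (2 - (-8)) / 2 = 10 / 2 = 5

5


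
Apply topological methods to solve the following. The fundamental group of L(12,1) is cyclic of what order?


pi_1(L(p,q)) = Z/pZ for any q coprime to p.
|pi_1(L(12,1))| = 12

12


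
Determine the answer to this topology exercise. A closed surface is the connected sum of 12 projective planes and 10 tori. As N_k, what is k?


Since a >= 1, the sum is non-orientable; each T^2 can be replaced by RP^2 # RP^2 (since T^2#RP^2 = 3RP^2).
Total crosscaps k = 12 + 2*10 = 32.
Check via chi: chi = 12*1 + 10*0 - (12+10-1)*2 = -30 = 2 - k = -30. Consistent.

32


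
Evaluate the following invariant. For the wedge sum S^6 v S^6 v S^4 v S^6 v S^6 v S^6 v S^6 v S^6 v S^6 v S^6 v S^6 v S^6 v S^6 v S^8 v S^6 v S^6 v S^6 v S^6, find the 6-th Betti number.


For a wedge of spheres, H_k (k>0) is free on one generator per sphere of dimension k.
Spheres of dimension 6: count = 16.
b_6 = 16

16


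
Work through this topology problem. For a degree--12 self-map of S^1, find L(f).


On S^1: L(f) = tr(f_0*) + (-1)^1 tr(f_1*) = 1 + (-1)^1 * deg(f).
L(f) = 1 + (-1)^1 * -12 = 1 + 12 = 13

13


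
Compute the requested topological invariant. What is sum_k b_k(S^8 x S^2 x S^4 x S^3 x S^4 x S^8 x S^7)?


Total Betti number is multiplicative under products.
Each S^d (d>=1) has total Betti number 2.
There are 7 sphere factors.
Total = 2^7 = 128

128


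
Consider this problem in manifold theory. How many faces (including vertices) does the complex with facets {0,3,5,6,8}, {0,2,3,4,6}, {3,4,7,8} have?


Each maximal simplex on m vertices has 2^m - 1 nonempty faces.
Take the union (dedupe shared faces).
Total distinct faces = 65

65


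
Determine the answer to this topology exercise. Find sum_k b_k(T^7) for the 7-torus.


b_k(T^7) = C(7,k), so the sum over k is sum_k C(7,k) = 2^7.
Total = 2^7 = 128

128


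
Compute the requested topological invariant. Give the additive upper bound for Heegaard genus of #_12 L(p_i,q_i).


Heegaard genus satisfies g(A#B) <= g(A) + g(B).
Each lens space has g = 1.
Upper bound: 12 * 1 = 12

12


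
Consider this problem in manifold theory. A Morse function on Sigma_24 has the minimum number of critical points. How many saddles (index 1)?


A perfect Morse function has m_k = b_k.
For Sigma_24: b_0=1, b_1=2g=48, b_2=1.
Saddles m_1 = 2g = 48

48


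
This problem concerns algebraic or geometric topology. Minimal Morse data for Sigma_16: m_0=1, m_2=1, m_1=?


A perfect Morse function has m_k = b_k.
For Sigma_16: b_0=1, b_1=2g=32, b_2=1.
Saddles m_1 = 2g = 32

32


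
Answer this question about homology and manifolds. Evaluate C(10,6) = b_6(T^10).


By the Kunneth formula, b_k(T^n) = C(n,k).
b_6(T^10) = C(10,6).
C(10,6) = 10!/(6!*4!) = 210

210


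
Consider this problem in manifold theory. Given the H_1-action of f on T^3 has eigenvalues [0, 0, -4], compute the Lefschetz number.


For a torus self-map: L(f) = det(I - A) where A acts on H_1.
L(f) = (1-0) * (1-0) * (1--4) = 1 * 1 * 5 = 5

5


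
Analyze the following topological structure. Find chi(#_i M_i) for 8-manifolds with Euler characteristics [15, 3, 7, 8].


For n-manifolds: chi(A#B) = chi(A) + chi(B) - chi(S^8).
chi(S^8) = 1 + (-1)^8 = 2.
chi(#) = (sum chi_i) - (4-1)*chi(S^8) = 33 - 3*2 = 27

27


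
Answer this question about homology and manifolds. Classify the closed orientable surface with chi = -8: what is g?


chi = 2 - 2g for closed orientable surfaces.
-8 = 2 - 2g
2g = 2 - (-8) = 10
g = 5

5


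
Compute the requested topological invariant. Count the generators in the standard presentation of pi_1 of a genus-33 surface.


Standard presentation: pi_1(Sigma_g) = <a_1,b_1,...,a_g,b_g | [a_1,b_1]...[a_g,b_g] = 1>.
Number of generators = 2g = 2*33 = 66

66


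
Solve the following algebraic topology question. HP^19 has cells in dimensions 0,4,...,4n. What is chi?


HP^19 has one cell in each dimension 0, 4, ..., 4*19 (19+1 cells, all even-dim).
chi = 19 + 1 = 20

20


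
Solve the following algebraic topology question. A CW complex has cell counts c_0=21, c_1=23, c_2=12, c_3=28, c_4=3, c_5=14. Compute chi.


chi = sum_k (-1)^k c_k.
= (-1)^0*21 + (-1)^1*23 + (-1)^2*12 + (-1)^3*28 + (-1)^4*3 + (-1)^5*14
= (21) + (-23) + (12) + (-28) + (3) + (-14)
= -29

-29


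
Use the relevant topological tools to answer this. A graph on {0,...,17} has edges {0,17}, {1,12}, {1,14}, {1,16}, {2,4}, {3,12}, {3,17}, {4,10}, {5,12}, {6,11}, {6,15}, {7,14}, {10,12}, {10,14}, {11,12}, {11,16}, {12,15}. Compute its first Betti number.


b_1 = E - V + (number of components).
E = 17, V = 18, components = 4.
b_1 = 17 - 18 + 4 = 3

3


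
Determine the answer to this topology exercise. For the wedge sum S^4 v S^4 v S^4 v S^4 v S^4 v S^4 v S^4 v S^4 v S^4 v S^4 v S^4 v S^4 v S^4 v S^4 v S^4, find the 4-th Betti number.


For a wedge of spheres, H_k (k>0) is free on one generator per sphere of dimension k.
Spheres of dimension 4: count = 15.
b_4 = 15

15


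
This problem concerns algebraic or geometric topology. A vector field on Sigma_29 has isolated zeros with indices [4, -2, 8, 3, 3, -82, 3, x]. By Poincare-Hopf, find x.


Poincare-Hopf: sum of indices = chi(M).
chi(Sigma_29) = 2 - 2*29 = -56.
Sum of known indices = -63.
x = chi - (sum known) = -56 - (-63) = 7

7


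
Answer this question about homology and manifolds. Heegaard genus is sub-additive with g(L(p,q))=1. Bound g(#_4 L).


Heegaard genus satisfies g(A#B) <= g(A) + g(B).
Each lens space has g = 1.
Upper bound: 4 * 1 = 4

4


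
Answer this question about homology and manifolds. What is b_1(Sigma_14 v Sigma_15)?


For a wedge: H_1(A v B) = H_1(A) + H_1(B).
b_1(Sigma_14) = 28, b_1(Sigma_15) = 30.
b_1 = 28 + 30 = 58

58


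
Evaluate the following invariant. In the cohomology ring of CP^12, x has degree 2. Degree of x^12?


|x| = 2 in H^*(CP^n).
|x^12| = 12 * |x| = 12 * 2 = 24

24


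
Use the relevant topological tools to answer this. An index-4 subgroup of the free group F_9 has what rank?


Nielsen-Schreier: an index-n subgroup of F_r is free of rank 1 + n(r-1).
Equivalently: chi(cover) = n*chi(base); chi(vee_r S^1) = 1 - 9 = -8.
chi(E) = 4*(-8) = -32; rank = 1 - chi(E) = 1 - (-32) = 33.
rank = 1 + 4*(9-1) = 1 + 32 = 33

33


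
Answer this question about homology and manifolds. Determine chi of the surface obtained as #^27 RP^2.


For a non-orientable closed surface with k crosscaps: chi = 2 - k.
Here k = 27.
chi = 2 - 27 = -25

-25


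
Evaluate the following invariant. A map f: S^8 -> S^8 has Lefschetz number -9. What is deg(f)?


L(f) = 1 + (-1)^8 deg(f) on S^8.
-9 = 1 + (-1)^8 * deg(f)
(-1)^8 * deg(f) = -10
deg(f) = -10

-10


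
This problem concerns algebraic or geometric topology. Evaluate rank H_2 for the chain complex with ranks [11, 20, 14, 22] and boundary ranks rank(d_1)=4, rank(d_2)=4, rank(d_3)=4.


rank H_k = rank(ker d_k) - rank(im d_{k+1}).
rank(ker d_2) = rank(C_2) - rank(d_2) = 14 - 4 = 10.
rank(im d_{2+1}) = 4.
rank H_2 = 10 - 4 = 6

6


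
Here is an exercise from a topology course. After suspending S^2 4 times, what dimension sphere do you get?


Each suspension raises dimension by 1: Sigma S^n = S^{n+1}.
Sigma^4 S^2 = S^{2+4} = S^6

6


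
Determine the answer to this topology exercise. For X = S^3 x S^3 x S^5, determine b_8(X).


Each S^d has Poincare polynomial 1 + t^d.
The product S^3 x S^3 x S^5 has Poincare polynomial prod(1+t^d_i).
Expanding: b_0=1, b_3=2, b_5=1, b_6=1, b_8=2, b_11=1.
b_8 = 2

2


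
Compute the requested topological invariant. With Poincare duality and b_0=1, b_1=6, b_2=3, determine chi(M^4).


By Poincare duality b_k = b_{4-k}, so full Betti numbers: b_0=1, b_1=6, b_2=3, b_3=6, b_4=1.
chi = sum (-1)^k b_k = -7

-7


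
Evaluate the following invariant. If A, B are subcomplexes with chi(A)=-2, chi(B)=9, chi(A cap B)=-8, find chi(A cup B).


chi(A cup B) = chi(A) + chi(B) - chi(A cap B)
= -2 + (9) - (-8)
= 15

15


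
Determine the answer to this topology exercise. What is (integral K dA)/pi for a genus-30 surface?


Gauss-Bonnet: integral K dA = 2*pi*chi(M).
chi(Sigma_30) = 2 - 2*30 = -58.
(integral K dA)/pi = 2*chi = 2*(-58) = -116

-116


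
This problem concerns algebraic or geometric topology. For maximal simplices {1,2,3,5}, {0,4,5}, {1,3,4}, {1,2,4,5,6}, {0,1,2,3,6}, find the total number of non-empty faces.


Each maximal simplex on m vertices has 2^m - 1 nonempty faces.
Take the union (dedupe shared faces).
Total distinct faces = 64

64


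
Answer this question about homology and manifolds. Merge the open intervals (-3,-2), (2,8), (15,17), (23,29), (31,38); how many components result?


Sort and merge overlapping open intervals.
Merged: (-3,-2), (2,8), (15,17), (23,29), (31,38).
Number of components = 5

5


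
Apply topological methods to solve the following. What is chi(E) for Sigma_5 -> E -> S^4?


chi(S^4) = 2 (n even), chi(Sigma_5) = 2 - 2*5 = -8.
chi(E) = 2 * (-8) = -16

-16


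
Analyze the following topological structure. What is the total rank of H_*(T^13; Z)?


b_k(T^13) = C(13,k), so the sum over k is sum_k C(13,k) = 2^13.
Total = 2^13 = 8192

8192


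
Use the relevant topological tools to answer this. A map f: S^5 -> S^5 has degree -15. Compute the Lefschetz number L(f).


On S^5: L(f) = tr(f_0*) + (-1)^5 tr(f_5*) = 1 + (-1)^5 * deg(f).
L(f) = 1 + (-1)^5 * -15 = 1 + 15 = 16

16


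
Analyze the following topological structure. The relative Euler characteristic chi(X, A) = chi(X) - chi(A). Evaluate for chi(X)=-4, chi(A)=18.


Relative Euler characteristic: chi(X, A) = chi(X) - chi(A).
= -4 - (18) = -22

-22


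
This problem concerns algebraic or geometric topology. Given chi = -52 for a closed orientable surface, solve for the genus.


chi = 2 - 2g for closed orientable surfaces.
-52 = 2 - 2g
2g = 2 - (-52) = 54
g = 27

27


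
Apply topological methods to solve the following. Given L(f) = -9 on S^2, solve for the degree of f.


L(f) = 1 + (-1)^2 deg(f) on S^2.
-9 = 1 + (-1)^2 * deg(f)
(-1)^2 * deg(f) = -10
deg(f) = -10

-10


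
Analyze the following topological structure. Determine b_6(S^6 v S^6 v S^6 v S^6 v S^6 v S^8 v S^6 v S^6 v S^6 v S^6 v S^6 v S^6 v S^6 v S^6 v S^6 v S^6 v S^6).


For a wedge of spheres, H_k (k>0) is free on one generator per sphere of dimension k.
Spheres of dimension 6: count = 16.
b_6 = 16

16


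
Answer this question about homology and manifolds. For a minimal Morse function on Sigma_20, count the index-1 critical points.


A perfect Morse function has m_k = b_k.
For Sigma_20: b_0=1, b_1=2g=40, b_2=1.
Saddles m_1 = 2g = 40

40


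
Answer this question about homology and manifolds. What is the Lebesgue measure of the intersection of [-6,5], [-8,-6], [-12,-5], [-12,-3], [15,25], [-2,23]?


Intersection = [max(a_i), min(b_i)] = [15, -6].
Since 15 > -6, the intersection is empty.
Length = 0

0


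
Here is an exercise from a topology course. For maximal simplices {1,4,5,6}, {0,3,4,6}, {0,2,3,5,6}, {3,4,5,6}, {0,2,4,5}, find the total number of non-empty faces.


Each maximal simplex on m vertices has 2^m - 1 nonempty faces.
Take the union (dedupe shared faces).
Total distinct faces = 56

56


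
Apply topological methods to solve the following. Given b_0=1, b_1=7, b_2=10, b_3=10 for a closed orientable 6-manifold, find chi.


By Poincare duality b_k = b_{6-k}, so full Betti numbers: b_0=1, b_1=7, b_2=10, b_3=10, b_4=10, b_5=7, b_6=1.
chi = sum (-1)^k b_k = -2

-2


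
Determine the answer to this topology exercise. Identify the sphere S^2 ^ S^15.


S^m ^ S^n = S^{m+n}.
k = 2 + 15 = 17

17


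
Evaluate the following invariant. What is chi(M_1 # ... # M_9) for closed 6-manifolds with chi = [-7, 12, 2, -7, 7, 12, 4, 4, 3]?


For n-manifolds: chi(A#B) = chi(A) + chi(B) - chi(S^6).
chi(S^6) = 1 + (-1)^6 = 2.
chi(#) = (sum chi_i) - (9-1)*chi(S^6) = 30 - 8*2 = 14

14


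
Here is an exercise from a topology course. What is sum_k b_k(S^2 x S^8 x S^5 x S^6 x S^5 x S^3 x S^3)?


Total Betti number is multiplicative under products.
Each S^d (d>=1) has total Betti number 2.
There are 7 sphere factors.
Total = 2^7 = 128

128


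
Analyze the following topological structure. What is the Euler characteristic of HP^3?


HP^3 has one cell in each dimension 0, 4, ..., 4*3 (3+1 cells, all even-dim).
chi = 3 + 1 = 4

4


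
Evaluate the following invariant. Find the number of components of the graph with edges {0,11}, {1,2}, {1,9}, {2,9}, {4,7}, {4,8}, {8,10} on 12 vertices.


Run DFS/union-find over 12 vertices.
V = 12, E = 7.
Number of components = 6

6


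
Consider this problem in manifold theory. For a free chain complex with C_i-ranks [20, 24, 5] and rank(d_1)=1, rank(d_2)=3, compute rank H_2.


rank H_k = rank(ker d_k) - rank(im d_{k+1}).
rank(ker d_2) = rank(C_2) - rank(d_2) = 5 - 3 = 2.
rank(im d_{2+1}) = 0.
rank H_2 = 2 - 0 = 2

2


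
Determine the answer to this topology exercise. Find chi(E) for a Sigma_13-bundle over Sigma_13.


For a fiber bundle F -> E -> B (with CW structure): chi(E) = chi(B) * chi(F).
chi(Sigma_13) = -24, chi(Sigma_13) = -24.
chi(E) = (-24) * (-24) = 576

576


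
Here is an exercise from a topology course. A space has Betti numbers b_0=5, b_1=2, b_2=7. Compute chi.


chi = sum_k (-1)^k b_k.
= (5) + (-2) + (7)
= 10

10


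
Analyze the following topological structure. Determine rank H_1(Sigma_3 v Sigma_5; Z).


For a wedge: H_1(A v B) = H_1(A) + H_1(B).
b_1(Sigma_3) = 6, b_1(Sigma_5) = 10.
b_1 = 6 + 10 = 16

16


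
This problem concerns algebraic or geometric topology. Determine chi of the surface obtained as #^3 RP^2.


For a non-orientable closed surface with k crosscaps: chi = 2 - k.
Here k = 3.
chi = 2 - 3 = -1

-1


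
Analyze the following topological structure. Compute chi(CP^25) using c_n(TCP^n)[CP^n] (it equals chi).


For any closed oriented manifold, <e(TM),[M]> = chi(M).
chi(CP^25) = 25+1 = 26

26


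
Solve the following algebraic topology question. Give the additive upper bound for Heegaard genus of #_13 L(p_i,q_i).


Heegaard genus satisfies g(A#B) <= g(A) + g(B).
Each lens space has g = 1.
Upper bound: 13 * 1 = 13

13


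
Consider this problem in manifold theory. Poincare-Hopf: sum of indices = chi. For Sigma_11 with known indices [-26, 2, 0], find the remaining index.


Poincare-Hopf: sum of indices = chi(M).
chi(Sigma_11) = 2 - 2*11 = -20.
Sum of known indices = -24.
x = chi - (sum known) = -20 - (-24) = 4

4


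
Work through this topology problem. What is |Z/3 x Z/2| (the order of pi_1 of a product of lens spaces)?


pi_1(X x Y) = pi_1(X) x pi_1(Y).
pi_1(L(3,1)) = Z/3, pi_1(L(2,1)) = Z/2.
|Z/3 x Z/2| = 3 * 2 = 6

6


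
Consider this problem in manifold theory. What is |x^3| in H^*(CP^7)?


|x| = 2 in H^*(CP^n).
|x^3| = 3 * |x| = 3 * 2 = 6

6


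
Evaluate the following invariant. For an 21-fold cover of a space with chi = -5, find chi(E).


For a finite covering: chi(E) = (number of sheets) * chi(B).
chi(E) = 21 * (-5) = -105

-105


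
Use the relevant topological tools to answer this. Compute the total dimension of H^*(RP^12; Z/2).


H^k(RP^12; Z/2) = Z/2 for each 0 <= k <= 12.
Total dimension = 12 + 1 = 13

13


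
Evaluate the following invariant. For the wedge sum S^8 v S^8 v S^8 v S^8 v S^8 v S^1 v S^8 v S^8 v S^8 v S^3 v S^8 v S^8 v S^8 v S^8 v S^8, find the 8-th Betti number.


For a wedge of spheres, H_k (k>0) is free on one generator per sphere of dimension k.
Spheres of dimension 8: count = 13.
b_8 = 13

13


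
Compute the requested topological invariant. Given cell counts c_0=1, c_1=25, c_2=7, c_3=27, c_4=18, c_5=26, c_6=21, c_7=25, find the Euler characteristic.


chi = sum_k (-1)^k c_k.
= (-1)^0*1 + (-1)^1*25 + (-1)^2*7 + (-1)^3*27 + (-1)^4*18 + (-1)^5*26 + (-1)^6*21 + (-1)^7*25
= (1) + (-25) + (7) + (-27) + (18) + (-26) + (21) + (-25)
= -56

-56


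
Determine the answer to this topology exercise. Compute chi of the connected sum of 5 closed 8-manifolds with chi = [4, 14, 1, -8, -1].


For n-manifolds: chi(A#B) = chi(A) + chi(B) - chi(S^8).
chi(S^8) = 1 + (-1)^8 = 2.
chi(#) = (sum chi_i) - (5-1)*chi(S^8) = 10 - 4*2 = 2

2


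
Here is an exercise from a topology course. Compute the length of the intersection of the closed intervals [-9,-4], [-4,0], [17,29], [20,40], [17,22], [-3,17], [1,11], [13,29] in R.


Intersection = [max(a_i), min(b_i)] = [20, -4].
Since 20 > -4, the intersection is empty.
Length = 0

0


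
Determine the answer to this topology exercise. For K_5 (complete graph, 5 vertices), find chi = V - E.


K_5: V = 5, E = C(5,2) = 10.
chi = V - E = 5 - 10 = -5

-5


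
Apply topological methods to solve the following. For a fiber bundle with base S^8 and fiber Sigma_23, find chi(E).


chi(S^8) = 2 (n even), chi(Sigma_23) = 2 - 2*23 = -44.
chi(E) = 2 * (-44) = -88

-88


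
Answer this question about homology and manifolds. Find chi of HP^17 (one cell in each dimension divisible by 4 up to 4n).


HP^17 has one cell in each dimension 0, 4, ..., 4*17 (17+1 cells, all even-dim).
chi = 17 + 1 = 18

18


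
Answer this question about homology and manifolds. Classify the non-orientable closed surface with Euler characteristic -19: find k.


chi = 2 - k for closed non-orientable surfaces with k crosscaps.
-19 = 2 - k
k = 2 - (-19) = 21

21


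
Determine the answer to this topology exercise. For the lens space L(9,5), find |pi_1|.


pi_1(L(p,q)) = Z/pZ for any q coprime to p.
|pi_1(L(9,5))| = 9

9


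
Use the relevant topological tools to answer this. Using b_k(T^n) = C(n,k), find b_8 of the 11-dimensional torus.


By the Kunneth formula, b_k(T^n) = C(n,k).
b_8(T^11) = C(11,8).
C(11,8) = 11!/(8!*3!) = 165

165


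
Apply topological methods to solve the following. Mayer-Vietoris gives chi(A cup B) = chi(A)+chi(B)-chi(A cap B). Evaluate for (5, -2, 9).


chi(A cup B) = chi(A) + chi(B) - chi(A cap B)
= 5 + (-2) - (9)
= -6

-6


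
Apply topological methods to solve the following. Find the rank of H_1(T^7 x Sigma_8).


pi_1(A x B) = pi_1(A) x pi_1(B); rank of abelianization = b_1.
b_1(T^7) = 7, b_1(Sigma_8) = 2*8 = 16.
b_1(product) = 7 + 16 = 23

23


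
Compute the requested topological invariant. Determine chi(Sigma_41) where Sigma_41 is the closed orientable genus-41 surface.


For a closed orientable surface of genus g: chi = 2 - 2g.
Here g = 41.
chi = 2 - 2*41 = 2 - 82 = -80

-80


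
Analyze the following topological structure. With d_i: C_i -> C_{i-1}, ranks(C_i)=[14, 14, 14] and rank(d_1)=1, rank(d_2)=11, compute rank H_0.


rank H_k = rank(ker d_k) - rank(im d_{k+1}).
rank(ker d_0) = rank(C_0) - rank(d_0) = 14 - 0 = 14.
rank(im d_{0+1}) = 1.
rank H_0 = 14 - 1 = 13

13


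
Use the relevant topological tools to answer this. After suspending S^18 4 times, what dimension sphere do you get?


Each suspension raises dimension by 1: Sigma S^n = S^{n+1}.
Sigma^4 S^18 = S^{18+4} = S^22

22


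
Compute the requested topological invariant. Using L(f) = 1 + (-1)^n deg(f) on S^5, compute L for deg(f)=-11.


On S^5: L(f) = tr(f_0*) + (-1)^5 tr(f_5*) = 1 + (-1)^5 * deg(f).
L(f) = 1 + (-1)^5 * -11 = 1 + 11 = 12

12


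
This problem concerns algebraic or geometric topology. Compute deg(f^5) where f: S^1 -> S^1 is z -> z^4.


deg(f) = 4. Degree is multiplicative: deg(f^5) = (deg f)^5.
deg(f^5) = (4)^5 = 1024

1024


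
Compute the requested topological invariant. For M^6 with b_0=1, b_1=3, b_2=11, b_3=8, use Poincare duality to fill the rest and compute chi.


By Poincare duality b_k = b_{6-k}, so full Betti numbers: b_0=1, b_1=3, b_2=11, b_3=8, b_4=11, b_5=3, b_6=1.
chi = sum (-1)^k b_k = 10

10


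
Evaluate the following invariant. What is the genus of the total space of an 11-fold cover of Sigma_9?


For an n-sheeted cover: chi(E) = n * chi(B).
chi(Sigma_9) = 2 - 2*9 = -16.
chi(E) = 11 * (-16) = -176.
genus(E) = (2 - chi(E))/2 = (2 - (-176))/2 = 178/2 = 89

89


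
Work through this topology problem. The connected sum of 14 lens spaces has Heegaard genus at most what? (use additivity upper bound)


Heegaard genus satisfies g(A#B) <= g(A) + g(B).
Each lens space has g = 1.
Upper bound: 14 * 1 = 14

14


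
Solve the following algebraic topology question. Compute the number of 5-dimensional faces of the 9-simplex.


Delta^9 has 9+1 vertices. A 5-face is a choice of 5+1 vertices.
f_5 = C(9+1, 5+1) = C(10,6) = 210

210


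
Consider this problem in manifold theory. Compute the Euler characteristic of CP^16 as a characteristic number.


For any closed oriented manifold, <e(TM),[M]> = chi(M).
chi(CP^16) = 16+1 = 17

17


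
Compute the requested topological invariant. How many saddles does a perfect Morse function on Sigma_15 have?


A perfect Morse function has m_k = b_k.
For Sigma_15: b_0=1, b_1=2g=30, b_2=1.
Saddles m_1 = 2g = 30

30


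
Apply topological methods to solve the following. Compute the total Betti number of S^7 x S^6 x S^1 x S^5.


Total Betti number is multiplicative under products.
Each S^d (d>=1) has total Betti number 2.
There are 4 sphere factors.
Total = 2^4 = 16

16


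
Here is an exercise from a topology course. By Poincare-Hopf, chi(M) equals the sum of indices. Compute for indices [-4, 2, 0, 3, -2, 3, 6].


Poincare-Hopf: chi(M) = sum of indices of zeros.
chi = (-4) + (2) + (0) + (3) + (-2) + (3) + (6) = 8

8


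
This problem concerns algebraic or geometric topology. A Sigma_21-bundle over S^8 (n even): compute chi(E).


chi(S^8) = 2 (n even), chi(Sigma_21) = 2 - 2*21 = -40.
chi(E) = 2 * (-40) = -80

-80


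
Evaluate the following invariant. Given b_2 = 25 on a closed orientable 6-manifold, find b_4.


Poincare duality for closed orientable n-manifolds: b_k = b_{n-k}.
Here n = 6, so b_4 = b_2 = 25

25


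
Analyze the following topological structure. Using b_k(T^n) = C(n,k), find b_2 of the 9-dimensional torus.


By the Kunneth formula, b_k(T^n) = C(n,k).
b_2(T^9) = C(9,2).
C(9,2) = 9!/(2!*7!) = 36

36


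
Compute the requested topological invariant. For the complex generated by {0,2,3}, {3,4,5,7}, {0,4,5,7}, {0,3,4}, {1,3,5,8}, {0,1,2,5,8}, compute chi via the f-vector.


Enumerate all faces; f-vector: f_0=8, f_1=22, f_2=22, f_3=8, f_4=1.
chi = sum (-1)^k f_k = 1

1


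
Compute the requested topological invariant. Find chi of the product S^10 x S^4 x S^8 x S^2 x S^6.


chi is multiplicative: chi(X x Y) = chi(X) chi(Y).
Each even-dim sphere has chi = 2. There are 5 factors.
chi = 2^5 = 32

32


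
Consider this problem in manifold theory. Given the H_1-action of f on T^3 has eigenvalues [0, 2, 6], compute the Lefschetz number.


For a torus self-map: L(f) = det(I - A) where A acts on H_1.
L(f) = (1-0) * (1-2) * (1-6) = 1 * -1 * -5 = 5

5


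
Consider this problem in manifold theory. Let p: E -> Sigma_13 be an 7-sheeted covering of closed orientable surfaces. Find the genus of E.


For an n-sheeted cover: chi(E) = n * chi(B).
chi(Sigma_13) = 2 - 2*13 = -24.
chi(E) = 7 * (-24) = -168.
genus(E) = (2 - chi(E))/2 = (2 - (-168))/2 = 170/2 = 85

85


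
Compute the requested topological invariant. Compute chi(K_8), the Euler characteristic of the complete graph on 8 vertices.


K_8: V = 8, E = C(8,2) = 28.
chi = V - E = 8 - 28 = -20

-20


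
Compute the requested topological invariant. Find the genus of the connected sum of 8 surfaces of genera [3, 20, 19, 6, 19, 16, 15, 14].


Genus is additive under connected sum of orientable surfaces.
g = 3 + 20 + 19 + 6 + 19 + 16 + 15 + 14 = 112

112


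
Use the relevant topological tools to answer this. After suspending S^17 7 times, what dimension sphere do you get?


Each suspension raises dimension by 1: Sigma S^n = S^{n+1}.
Sigma^7 S^17 = S^{17+7} = S^24

24


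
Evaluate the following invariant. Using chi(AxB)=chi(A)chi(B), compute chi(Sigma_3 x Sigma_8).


chi(Sigma_3) = 2 - 2*3 = -4
chi(Sigma_8) = 2 - 2*8 = -14
chi(product) = (-4) * (-14) = 56

56


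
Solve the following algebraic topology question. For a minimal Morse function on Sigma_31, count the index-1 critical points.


A perfect Morse function has m_k = b_k.
For Sigma_31: b_0=1, b_1=2g=62, b_2=1.
Saddles m_1 = 2g = 62

62
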